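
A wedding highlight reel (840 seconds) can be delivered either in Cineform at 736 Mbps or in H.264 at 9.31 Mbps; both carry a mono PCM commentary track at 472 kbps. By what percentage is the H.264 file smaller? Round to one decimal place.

98.7%

Audio: 472 kbps = 0.472 Mbps.
Cineform: 736.472 Mbps × 840 s = 618636.5 Mb = 77.330 GB.
H.264: 9.782 Mbps × 840 s = 8216.9 Mb = 1.027 GB.
Reduction: (1 − 1.027/77.330) × 100 = 98.67%.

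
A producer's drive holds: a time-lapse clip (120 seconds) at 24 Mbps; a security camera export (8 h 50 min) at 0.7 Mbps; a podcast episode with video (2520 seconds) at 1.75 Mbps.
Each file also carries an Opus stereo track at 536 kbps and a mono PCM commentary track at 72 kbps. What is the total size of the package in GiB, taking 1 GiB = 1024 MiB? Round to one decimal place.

Audio total: 536 + 72 = 608 kbps = 0.608 Mbps.
time-lapse clip: 24.608 Mbps × 120 s = 2953.0 Mb
security camera export: 1.308 Mbps × 31800 s = 41594.4 Mb
podcast episode with video: 2.358 Mbps × 2520 s = 5942.2 Mb
Total: 50489.5 Mb = 6311.2 MB.
= 5.878 GiB.

5.9 GiB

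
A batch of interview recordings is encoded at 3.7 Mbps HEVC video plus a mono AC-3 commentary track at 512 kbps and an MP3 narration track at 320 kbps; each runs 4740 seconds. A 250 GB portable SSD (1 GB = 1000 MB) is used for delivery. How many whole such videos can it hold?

Audio total: 512 + 320 = 832 kbps = 0.832 Mbps.
Total bitrate: 4.532 Mbps.
Per item: 4.532 Mbps × 4740 s = 21,482 Mb = 2,685 MB.
Capacity: 250 GB = 2,000,000 Mb; 93.10 items → 93 complete.

93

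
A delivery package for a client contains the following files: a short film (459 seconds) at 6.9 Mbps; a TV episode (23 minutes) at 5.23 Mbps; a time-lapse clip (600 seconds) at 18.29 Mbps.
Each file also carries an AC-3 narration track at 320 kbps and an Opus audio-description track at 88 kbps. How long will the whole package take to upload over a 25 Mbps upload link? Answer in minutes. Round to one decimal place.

Audio total: 320 + 88 = 408 kbps = 0.408 Mbps.
short film: 7.308 Mbps × 459 s = 3354.4 Mb
TV episode: 5.638 Mbps × 1380 s = 7780.4 Mb
time-lapse clip: 18.698 Mbps × 600 s = 11218.8 Mb
Total: 22353.6 Mb = 2794.2 MB.
At 25 Mbps: 22353.6 / 25 = 894 s ≈ 14.9 minutes.

14.9 minutes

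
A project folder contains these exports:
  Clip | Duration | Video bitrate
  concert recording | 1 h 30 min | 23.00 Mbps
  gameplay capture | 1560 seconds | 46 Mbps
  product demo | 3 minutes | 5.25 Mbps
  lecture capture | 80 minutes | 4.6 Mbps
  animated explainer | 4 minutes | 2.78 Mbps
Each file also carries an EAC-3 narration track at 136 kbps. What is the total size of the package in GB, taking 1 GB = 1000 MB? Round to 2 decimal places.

Audio: 136 kbps = 0.136 Mbps.
concert recording: 23.136 Mbps × 5400 s = 124934.4 Mb
gameplay capture: 46.136 Mbps × 1560 s = 71972.2 Mb
product demo: 5.386 Mbps × 180 s = 969.5 Mb
lecture capture: 4.736 Mbps × 4800 s = 22732.8 Mb
animated explainer: 2.916 Mbps × 240 s = 699.8 Mb
Total: 221308.7 Mb = 27663.6 MB.
= 27.66 GB.

27.66 GB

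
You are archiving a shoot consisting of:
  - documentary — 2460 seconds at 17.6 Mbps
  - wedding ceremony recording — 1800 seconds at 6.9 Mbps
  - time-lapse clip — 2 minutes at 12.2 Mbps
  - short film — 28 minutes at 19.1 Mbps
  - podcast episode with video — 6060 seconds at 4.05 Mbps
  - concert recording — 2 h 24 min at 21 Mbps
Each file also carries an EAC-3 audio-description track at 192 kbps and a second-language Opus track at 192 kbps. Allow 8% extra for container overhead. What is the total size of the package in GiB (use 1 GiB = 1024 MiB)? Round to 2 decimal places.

38.12 GiB

Audio total: 192 + 192 = 384 kbps = 0.384 Mbps.
documentary: 17.984 Mbps × 2460 s × 1.08 = 47779.9 Mb
wedding ceremony recording: 7.284 Mbps × 1800 s × 1.08 = 14160.1 Mb
time-lapse clip: 12.584 Mbps × 120 s × 1.08 = 1630.9 Mb
short film: 19.484 Mbps × 1680 s × 1.08 = 35351.8 Mb
podcast episode with video: 4.434 Mbps × 6060 s × 1.08 = 29019.6 Mb
concert recording: 21.384 Mbps × 8640 s × 1.08 = 199538.4 Mb
Total: 327480.7 Mb = 40935.1 MB.
= 38.12 GiB.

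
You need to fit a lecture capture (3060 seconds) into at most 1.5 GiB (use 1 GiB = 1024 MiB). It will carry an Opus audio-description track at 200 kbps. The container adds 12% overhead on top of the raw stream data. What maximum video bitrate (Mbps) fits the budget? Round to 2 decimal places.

Budget: 1.5 GiB = 12884.9 Mb.
Stream payload after overhead: 12884.9 / 1.12 = 11504.4 Mb.
Total bitrate budget: 11504.4 Mb / 3060 s = 3.760 Mbps.
Audio: 200 kbps = 0.200 Mbps.
Video: 3.760 − 0.200 = 3.560 Mbps.

3.56 Mbps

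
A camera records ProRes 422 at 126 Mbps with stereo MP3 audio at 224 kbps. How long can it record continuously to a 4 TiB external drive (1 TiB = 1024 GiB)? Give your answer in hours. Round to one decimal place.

77.4 hours

Audio: 224 kbps = 0.224 Mbps.
Total bitrate: 126 + 0.224 = 126.224 Mbps.
Capacity: 4 TiB = 35,184,372 Mb.
Recording time: 35,184,372 / 126.224 = 278,746 s ≈ 77.4 hours.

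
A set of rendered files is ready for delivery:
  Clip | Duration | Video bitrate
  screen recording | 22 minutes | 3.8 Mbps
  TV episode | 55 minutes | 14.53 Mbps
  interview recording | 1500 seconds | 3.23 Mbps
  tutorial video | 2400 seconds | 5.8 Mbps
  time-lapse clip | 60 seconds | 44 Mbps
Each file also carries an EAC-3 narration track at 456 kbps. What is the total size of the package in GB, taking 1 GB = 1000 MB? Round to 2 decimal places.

Audio: 456 kbps = 0.456 Mbps.
screen recording: 4.256 Mbps × 1320 s = 5617.9 Mb
TV episode: 14.986 Mbps × 3300 s = 49453.8 Mb
interview recording: 3.686 Mbps × 1500 s = 5529.0 Mb
tutorial video: 6.256 Mbps × 2400 s = 15014.4 Mb
time-lapse clip: 44.456 Mbps × 60 s = 2667.4 Mb
Total: 78282.5 Mb = 9785.3 MB.
= 9.785 GB.

9.79 GB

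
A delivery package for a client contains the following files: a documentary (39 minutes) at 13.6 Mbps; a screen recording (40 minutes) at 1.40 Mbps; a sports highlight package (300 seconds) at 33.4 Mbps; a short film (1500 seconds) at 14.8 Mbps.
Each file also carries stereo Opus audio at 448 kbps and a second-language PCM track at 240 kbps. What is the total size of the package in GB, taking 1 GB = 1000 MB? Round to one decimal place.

Audio total: 448 + 240 = 688 kbps = 0.688 Mbps.
documentary: 14.288 Mbps × 2340 s = 33433.9 Mb
screen recording: 2.088 Mbps × 2400 s = 5011.2 Mb
sports highlight package: 34.088 Mbps × 300 s = 10226.4 Mb
short film: 15.488 Mbps × 1500 s = 23232.0 Mb
Total: 71903.5 Mb = 8987.9 MB.
= 8.988 GB.

9.0 GB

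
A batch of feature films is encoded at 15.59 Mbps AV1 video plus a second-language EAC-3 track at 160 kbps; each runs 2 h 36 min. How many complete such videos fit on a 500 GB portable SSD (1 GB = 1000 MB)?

2 h 36 min = 156 min = 9360 s
Audio: 160 kbps = 0.160 Mbps.
Total bitrate: 15.750 Mbps.
Per item: 15.750 Mbps × 9360 s = 147,420 Mb = 18,428 MB.
Capacity: 500 GB = 4,000,000 Mb; 27.13 items → 27 complete.

27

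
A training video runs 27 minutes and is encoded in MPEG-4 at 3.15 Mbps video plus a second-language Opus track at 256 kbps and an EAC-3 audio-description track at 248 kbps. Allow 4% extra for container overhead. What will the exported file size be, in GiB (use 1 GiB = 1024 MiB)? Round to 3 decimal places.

27 min = 1620 s
Audio total: 256 + 248 = 504 kbps = 0.504 Mbps.
Total bitrate: 3.15 + 0.504 = 3.654 Mbps.
Stream data: 3.654 Mbps × 1620 s = 5919.5 Mb.
With 4% container overhead: ×1.04.
6,156 Mb = 769,532,400 bytes ÷ 1,073,741,824 = 0.7167 GiB.

0.717 GiB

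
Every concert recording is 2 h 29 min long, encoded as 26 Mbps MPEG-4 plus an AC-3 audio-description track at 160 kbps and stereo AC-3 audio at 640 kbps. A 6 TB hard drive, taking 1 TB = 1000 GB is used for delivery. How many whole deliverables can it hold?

2 h 29 min = 149 min = 8940 s
Audio total: 160 + 640 = 800 kbps = 0.800 Mbps.
Total bitrate: 26.800 Mbps.
Per item: 26.800 Mbps × 8940 s = 239,592 Mb = 29,949 MB.
Capacity: 6 TB = 48,000,000 Mb; 200.34 items → 200 complete.

200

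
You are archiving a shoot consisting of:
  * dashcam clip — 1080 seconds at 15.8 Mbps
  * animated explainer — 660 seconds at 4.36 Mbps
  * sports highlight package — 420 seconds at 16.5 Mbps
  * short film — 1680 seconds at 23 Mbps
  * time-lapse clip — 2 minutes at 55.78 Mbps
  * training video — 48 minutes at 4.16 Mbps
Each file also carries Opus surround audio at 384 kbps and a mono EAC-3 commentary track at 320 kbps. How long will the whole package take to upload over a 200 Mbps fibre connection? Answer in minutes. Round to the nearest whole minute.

Audio total: 384 + 320 = 704 kbps = 0.704 Mbps.
dashcam clip: 16.504 Mbps × 1080 s = 17824.3 Mb
animated explainer: 5.064 Mbps × 660 s = 3342.2 Mb
sports highlight package: 17.204 Mbps × 420 s = 7225.7 Mb
short film: 23.704 Mbps × 1680 s = 39822.7 Mb
time-lapse clip: 56.484 Mbps × 120 s = 6778.1 Mb
training video: 4.864 Mbps × 2880 s = 14008.3 Mb
Total: 89001.4 Mb = 11125.2 MB.
At 200 Mbps: 89001.4 / 200 = 445 s ≈ 7.42 minutes.

7 minutes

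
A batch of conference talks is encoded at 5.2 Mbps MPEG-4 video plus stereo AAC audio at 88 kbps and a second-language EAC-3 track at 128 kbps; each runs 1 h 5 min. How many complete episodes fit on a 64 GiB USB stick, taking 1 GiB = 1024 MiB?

1 h 5 min = 65 min = 3900 s
Audio total: 88 + 128 = 216 kbps = 0.216 Mbps.
Total bitrate: 5.416 Mbps.
Per item: 5.416 Mbps × 3900 s = 21,122 Mb = 2,640 MB.
Capacity: 64 GiB = 549,756 Mb; 26.03 items → 26 complete.

26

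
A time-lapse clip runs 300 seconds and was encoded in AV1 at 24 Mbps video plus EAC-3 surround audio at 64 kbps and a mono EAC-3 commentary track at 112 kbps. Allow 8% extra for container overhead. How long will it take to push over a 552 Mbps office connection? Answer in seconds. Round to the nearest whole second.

Audio total: 64 + 112 = 176 kbps = 0.176 Mbps.
Total bitrate: 24.176 Mbps.
File: 24.176 Mbps × 300 s = 7252.8 Mb.
With 8% container overhead: ×1.08. → 7833.0 Mb.
At 552 Mbps: 7833.0 / 552 = 14.2 s ≈ 14.2 seconds.

14 seconds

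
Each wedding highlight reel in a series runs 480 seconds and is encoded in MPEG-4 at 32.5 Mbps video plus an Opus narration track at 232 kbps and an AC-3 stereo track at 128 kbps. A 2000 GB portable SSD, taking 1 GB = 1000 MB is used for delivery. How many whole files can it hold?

Audio total: 232 + 128 = 360 kbps = 0.360 Mbps.
Total bitrate: 32.860 Mbps.
Per item: 32.860 Mbps × 480 s = 15,773 Mb = 1,972 MB.
Capacity: 2000 GB = 16,000,000 Mb; 1014.40 items → 1014 complete.

1014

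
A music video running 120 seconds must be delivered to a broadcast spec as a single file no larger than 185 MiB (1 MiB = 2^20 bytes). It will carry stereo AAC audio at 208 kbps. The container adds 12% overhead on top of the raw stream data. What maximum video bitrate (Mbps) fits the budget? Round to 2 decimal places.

11.34 Mbps

Budget: 185 MiB = 1551.9 Mb.
Stream payload after overhead: 1551.9 / 1.12 = 1385.6 Mb.
Total bitrate budget: 1385.6 Mb / 120 s = 11.547 Mbps.
Audio: 208 kbps = 0.208 Mbps.
Video: 11.547 − 0.208 = 11.339 Mbps.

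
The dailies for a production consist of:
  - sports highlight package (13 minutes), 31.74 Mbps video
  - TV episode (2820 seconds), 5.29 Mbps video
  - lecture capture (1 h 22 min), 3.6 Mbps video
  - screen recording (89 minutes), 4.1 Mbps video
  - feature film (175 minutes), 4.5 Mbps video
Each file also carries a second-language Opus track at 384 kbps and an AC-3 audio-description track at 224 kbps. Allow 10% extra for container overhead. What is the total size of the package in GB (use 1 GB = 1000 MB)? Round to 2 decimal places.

19.43 GB

Audio total: 384 + 224 = 608 kbps = 0.608 Mbps.
sports highlight package: 32.348 Mbps × 780 s × 1.10 = 27754.6 Mb
TV episode: 5.898 Mbps × 2820 s × 1.10 = 18295.6 Mb
lecture capture: 4.208 Mbps × 4920 s × 1.10 = 22773.7 Mb
screen recording: 4.708 Mbps × 5340 s × 1.10 = 27654.8 Mb
feature film: 5.108 Mbps × 10500 s × 1.10 = 58997.4 Mb
Total: 155476.1 Mb = 19434.5 MB.
= 19.43 GB.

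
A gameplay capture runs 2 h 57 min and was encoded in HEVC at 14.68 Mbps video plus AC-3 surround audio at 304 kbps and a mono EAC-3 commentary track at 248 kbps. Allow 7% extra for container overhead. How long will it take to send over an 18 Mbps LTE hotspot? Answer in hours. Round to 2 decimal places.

2 h 57 min = 177 min = 10620 s
Audio total: 304 + 248 = 552 kbps = 0.552 Mbps.
Total bitrate: 15.232 Mbps.
File: 15.232 Mbps × 10620 s = 161763.8 Mb.
With 7% container overhead: ×1.07. → 173087.3 Mb.
At 18 Mbps: 173087.3 / 18 = 9616.0 s ≈ 2.67 hours.

2.67 hours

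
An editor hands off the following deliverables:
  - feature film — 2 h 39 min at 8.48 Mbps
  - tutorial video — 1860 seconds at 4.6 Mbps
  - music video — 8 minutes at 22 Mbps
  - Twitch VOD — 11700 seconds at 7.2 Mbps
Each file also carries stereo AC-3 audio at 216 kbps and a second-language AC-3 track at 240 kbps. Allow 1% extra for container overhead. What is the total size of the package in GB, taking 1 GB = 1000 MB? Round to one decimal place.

Audio total: 216 + 240 = 456 kbps = 0.456 Mbps.
feature film: 8.936 Mbps × 9540 s × 1.01 = 86101.9 Mb
tutorial video: 5.056 Mbps × 1860 s × 1.01 = 9498.2 Mb
music video: 22.456 Mbps × 480 s × 1.01 = 10886.7 Mb
Twitch VOD: 7.656 Mbps × 11700 s × 1.01 = 90471.0 Mb
Total: 196957.8 Mb = 24619.7 MB.
= 24.62 GB.

24.6 GB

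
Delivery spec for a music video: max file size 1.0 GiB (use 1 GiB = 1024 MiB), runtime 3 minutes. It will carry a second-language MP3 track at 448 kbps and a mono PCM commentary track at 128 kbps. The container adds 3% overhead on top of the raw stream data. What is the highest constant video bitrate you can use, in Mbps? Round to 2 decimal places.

Budget: 1.0 GiB = 8589.9 Mb.
Stream payload after overhead: 8589.9 / 1.03 = 8339.7 Mb.
3 min = 180 s
Total bitrate budget: 8339.7 Mb / 180 s = 46.332 Mbps.
Audio total: 448 + 128 = 576 kbps = 0.576 Mbps.
Video: 46.332 − 0.576 = 45.756 Mbps.

45.76 Mbps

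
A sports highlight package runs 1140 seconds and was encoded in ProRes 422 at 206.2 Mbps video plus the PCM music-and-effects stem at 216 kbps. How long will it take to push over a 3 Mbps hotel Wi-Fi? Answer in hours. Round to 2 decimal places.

21.79 hours

Audio: 216 kbps = 0.216 Mbps.
Total bitrate: 206.416 Mbps.
File: 206.416 Mbps × 1140 s = 235314.2 Mb.
At 3 Mbps: 235314.2 / 3 = 78438.1 s ≈ 21.8 hours.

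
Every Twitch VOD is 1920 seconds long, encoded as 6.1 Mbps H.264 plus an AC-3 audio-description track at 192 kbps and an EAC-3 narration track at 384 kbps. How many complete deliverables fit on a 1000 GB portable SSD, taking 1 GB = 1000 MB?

624

Audio total: 192 + 384 = 576 kbps = 0.576 Mbps.
Total bitrate: 6.676 Mbps.
Per item: 6.676 Mbps × 1920 s = 12,818 Mb = 1,602 MB.
Capacity: 1000 GB = 8,000,000 Mb; 624.13 items → 624 complete.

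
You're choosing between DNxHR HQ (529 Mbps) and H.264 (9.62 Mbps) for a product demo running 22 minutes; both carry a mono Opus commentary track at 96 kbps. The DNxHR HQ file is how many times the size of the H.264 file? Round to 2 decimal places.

22 min = 1320 s
Audio: 96 kbps = 0.096 Mbps.
DNxHR HQ: 529.096 Mbps × 1320 s = 698406.7 Mb = 87.301 GB.
H.264: 9.716 Mbps × 1320 s = 12825.1 Mb = 1.603 GB.
Ratio: 87.301 / 1.603 = 54.456.

54.46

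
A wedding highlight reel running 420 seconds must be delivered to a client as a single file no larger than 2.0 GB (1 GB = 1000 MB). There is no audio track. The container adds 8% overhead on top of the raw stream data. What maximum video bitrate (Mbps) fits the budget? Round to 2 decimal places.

35.27 Mbps

Budget: 2.0 GB = 16000.0 Mb.
Stream payload after overhead: 16000.0 / 1.08 = 14814.8 Mb.
Total bitrate budget: 14814.8 Mb / 420 s = 35.273 Mbps.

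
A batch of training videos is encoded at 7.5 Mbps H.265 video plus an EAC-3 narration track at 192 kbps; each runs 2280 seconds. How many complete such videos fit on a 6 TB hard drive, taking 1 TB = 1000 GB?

Audio: 192 kbps = 0.192 Mbps.
Total bitrate: 7.692 Mbps.
Per item: 7.692 Mbps × 2280 s = 17,538 Mb = 2,192 MB.
Capacity: 6 TB = 48,000,000 Mb; 2736.95 items → 2736 complete.

2736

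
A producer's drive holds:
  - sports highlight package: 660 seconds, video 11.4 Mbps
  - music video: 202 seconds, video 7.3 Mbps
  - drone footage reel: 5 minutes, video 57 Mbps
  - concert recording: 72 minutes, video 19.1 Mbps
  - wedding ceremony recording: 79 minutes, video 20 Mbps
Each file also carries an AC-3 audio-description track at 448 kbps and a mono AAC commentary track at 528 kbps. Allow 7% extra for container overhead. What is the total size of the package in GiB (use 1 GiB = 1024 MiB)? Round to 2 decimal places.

Audio total: 448 + 528 = 976 kbps = 0.976 Mbps.
sports highlight package: 12.376 Mbps × 660 s × 1.07 = 8739.9 Mb
music video: 8.276 Mbps × 202 s × 1.07 = 1788.8 Mb
drone footage reel: 57.976 Mbps × 300 s × 1.07 = 18610.3 Mb
concert recording: 20.076 Mbps × 4320 s × 1.07 = 92799.3 Mb
wedding ceremony recording: 20.976 Mbps × 4740 s × 1.07 = 106386.1 Mb
Total: 228324.4 Mb = 28540.5 MB.
= 26.58 GiB.

26.58 GiB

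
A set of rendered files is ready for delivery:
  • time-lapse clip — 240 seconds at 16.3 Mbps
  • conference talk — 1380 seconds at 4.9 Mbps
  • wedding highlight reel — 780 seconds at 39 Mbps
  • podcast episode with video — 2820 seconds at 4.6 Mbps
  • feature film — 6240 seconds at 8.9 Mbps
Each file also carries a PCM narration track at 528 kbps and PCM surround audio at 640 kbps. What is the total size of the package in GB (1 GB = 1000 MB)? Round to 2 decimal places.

15.37 GB

Audio total: 528 + 640 = 1168 kbps = 1.168 Mbps.
time-lapse clip: 17.468 Mbps × 240 s = 4192.3 Mb
conference talk: 6.068 Mbps × 1380 s = 8373.8 Mb
wedding highlight reel: 40.168 Mbps × 780 s = 31331.0 Mb
podcast episode with video: 5.768 Mbps × 2820 s = 16265.8 Mb
feature film: 10.068 Mbps × 6240 s = 62824.3 Mb
Total: 122987.3 Mb = 15373.4 MB.
= 15.37 GB.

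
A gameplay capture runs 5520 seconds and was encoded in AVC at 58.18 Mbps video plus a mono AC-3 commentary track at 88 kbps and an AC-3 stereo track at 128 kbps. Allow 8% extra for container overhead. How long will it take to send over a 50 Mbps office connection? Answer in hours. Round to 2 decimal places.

1.93 hours

Audio total: 88 + 128 = 216 kbps = 0.216 Mbps.
Total bitrate: 58.396 Mbps.
File: 58.396 Mbps × 5520 s = 322345.9 Mb.
With 8% container overhead: ×1.08. → 348133.6 Mb.
At 50 Mbps: 348133.6 / 50 = 6962.7 s ≈ 1.93 hours.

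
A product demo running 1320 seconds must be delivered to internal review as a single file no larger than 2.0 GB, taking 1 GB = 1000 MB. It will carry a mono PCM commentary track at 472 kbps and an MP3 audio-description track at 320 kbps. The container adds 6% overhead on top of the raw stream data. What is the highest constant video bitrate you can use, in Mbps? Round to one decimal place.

Budget: 2.0 GB = 16000.0 Mb.
Stream payload after overhead: 16000.0 / 1.06 = 15094.3 Mb.
Total bitrate budget: 15094.3 Mb / 1320 s = 11.435 Mbps.
Audio total: 472 + 320 = 792 kbps = 0.792 Mbps.
Video: 11.435 − 0.792 = 10.643 Mbps.

10.6 Mbps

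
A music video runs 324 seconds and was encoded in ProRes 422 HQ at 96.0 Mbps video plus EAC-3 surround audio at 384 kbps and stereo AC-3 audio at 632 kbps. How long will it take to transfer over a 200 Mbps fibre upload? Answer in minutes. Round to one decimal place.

Audio total: 384 + 632 = 1016 kbps = 1.016 Mbps.
Total bitrate: 97.016 Mbps.
File: 97.016 Mbps × 324 s = 31433.2 Mb.
At 200 Mbps: 31433.2 / 200 = 157.2 s ≈ 2.62 minutes.

2.6 minutes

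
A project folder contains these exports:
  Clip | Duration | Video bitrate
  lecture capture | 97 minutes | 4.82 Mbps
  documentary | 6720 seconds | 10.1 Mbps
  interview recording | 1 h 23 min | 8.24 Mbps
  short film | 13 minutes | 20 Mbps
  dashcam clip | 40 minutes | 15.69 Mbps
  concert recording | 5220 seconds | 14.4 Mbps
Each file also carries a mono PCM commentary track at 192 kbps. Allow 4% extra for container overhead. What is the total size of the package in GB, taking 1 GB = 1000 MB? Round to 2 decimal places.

35.15 GB

Audio: 192 kbps = 0.192 Mbps.
lecture capture: 5.012 Mbps × 5820 s × 1.04 = 30336.6 Mb
documentary: 10.292 Mbps × 6720 s × 1.04 = 71928.7 Mb
interview recording: 8.432 Mbps × 4980 s × 1.04 = 43671.0 Mb
short film: 20.192 Mbps × 780 s × 1.04 = 16379.8 Mb
dashcam clip: 15.882 Mbps × 2400 s × 1.04 = 39641.5 Mb
concert recording: 14.592 Mbps × 5220 s × 1.04 = 79217.0 Mb
Total: 281174.6 Mb = 35146.8 MB.
= 35.15 GB.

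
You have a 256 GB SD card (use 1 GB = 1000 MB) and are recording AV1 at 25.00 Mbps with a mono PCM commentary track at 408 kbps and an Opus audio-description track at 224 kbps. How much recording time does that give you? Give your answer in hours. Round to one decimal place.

22.2 hours

Audio total: 408 + 224 = 632 kbps = 0.632 Mbps.
Total bitrate: 25.00 + 0.632 = 25.632 Mbps.
Capacity: 256 GB = 2,048,000 Mb.
Recording time: 2,048,000 / 25.632 = 79,900 s ≈ 22.2 hours.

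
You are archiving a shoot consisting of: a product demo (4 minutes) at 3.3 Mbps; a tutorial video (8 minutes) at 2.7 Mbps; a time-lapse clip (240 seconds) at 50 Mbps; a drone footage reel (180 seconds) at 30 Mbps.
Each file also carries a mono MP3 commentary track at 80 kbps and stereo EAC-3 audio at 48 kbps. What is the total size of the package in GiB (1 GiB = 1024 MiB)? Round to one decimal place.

2.3 GiB

Audio total: 80 + 48 = 128 kbps = 0.128 Mbps.
product demo: 3.428 Mbps × 240 s = 822.7 Mb
tutorial video: 2.828 Mbps × 480 s = 1357.4 Mb
time-lapse clip: 50.128 Mbps × 240 s = 12030.7 Mb
drone footage reel: 30.128 Mbps × 180 s = 5423.0 Mb
Total: 19633.9 Mb = 2454.2 MB.
= 2.286 GiB.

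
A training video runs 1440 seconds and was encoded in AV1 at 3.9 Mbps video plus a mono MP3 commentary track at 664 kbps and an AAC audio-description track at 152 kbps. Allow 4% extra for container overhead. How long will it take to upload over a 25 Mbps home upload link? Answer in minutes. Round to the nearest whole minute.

5 minutes

Audio total: 664 + 152 = 816 kbps = 0.816 Mbps.
Total bitrate: 4.716 Mbps.
File: 4.716 Mbps × 1440 s = 6791.0 Mb.
With 4% container overhead: ×1.04. → 7062.7 Mb.
At 25 Mbps: 7062.7 / 25 = 282.5 s ≈ 4.71 minutes.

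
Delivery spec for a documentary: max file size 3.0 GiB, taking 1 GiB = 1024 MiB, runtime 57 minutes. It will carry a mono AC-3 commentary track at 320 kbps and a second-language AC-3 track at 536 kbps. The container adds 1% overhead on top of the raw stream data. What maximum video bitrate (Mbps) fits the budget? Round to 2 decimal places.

Budget: 3.0 GiB = 25769.8 Mb.
Stream payload after overhead: 25769.8 / 1.01 = 25514.7 Mb.
57 min = 3420 s
Total bitrate budget: 25514.7 Mb / 3420 s = 7.460 Mbps.
Audio total: 320 + 536 = 856 kbps = 0.856 Mbps.
Video: 7.460 − 0.856 = 6.604 Mbps.

6.60 Mbps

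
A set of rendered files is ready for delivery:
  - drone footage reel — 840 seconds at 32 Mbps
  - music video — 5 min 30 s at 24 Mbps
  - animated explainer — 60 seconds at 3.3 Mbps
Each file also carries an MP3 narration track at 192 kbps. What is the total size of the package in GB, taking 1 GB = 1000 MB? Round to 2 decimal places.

4.40 GB

Audio: 192 kbps = 0.192 Mbps.
drone footage reel: 32.192 Mbps × 840 s = 27041.3 Mb
music video: 24.192 Mbps × 330 s = 7983.4 Mb
animated explainer: 3.492 Mbps × 60 s = 209.5 Mb
Total: 35234.2 Mb = 4404.3 MB.
= 4.404 GB.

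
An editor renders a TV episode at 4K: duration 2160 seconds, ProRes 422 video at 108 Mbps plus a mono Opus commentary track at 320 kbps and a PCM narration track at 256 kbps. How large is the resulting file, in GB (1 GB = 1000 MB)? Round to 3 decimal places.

Audio total: 320 + 256 = 576 kbps = 0.576 Mbps.
Total bitrate: 108 + 0.576 = 108.576 Mbps.
Stream data: 108.576 Mbps × 2160 s = 234524.2 Mb.
234,524 Mb ÷ 8 = 29,316 MB → 29.32 GB.

29.316 GB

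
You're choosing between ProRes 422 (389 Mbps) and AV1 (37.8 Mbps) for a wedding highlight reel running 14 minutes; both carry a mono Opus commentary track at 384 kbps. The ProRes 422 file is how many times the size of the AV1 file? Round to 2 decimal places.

14 min = 840 s
Audio: 384 kbps = 0.384 Mbps.
ProRes 422: 389.384 Mbps × 840 s = 327082.6 Mb = 40.885 GB.
AV1: 38.184 Mbps × 840 s = 32074.6 Mb = 4.009 GB.
Ratio: 40.885 / 4.009 = 10.198.

10.20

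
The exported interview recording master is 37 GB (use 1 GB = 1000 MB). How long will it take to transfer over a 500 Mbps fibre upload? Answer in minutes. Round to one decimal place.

File: 37 GB = 296000.0 Mb.
At 500 Mbps: 296000.0 / 500 = 592.0 s ≈ 9.87 minutes.

9.9 minutes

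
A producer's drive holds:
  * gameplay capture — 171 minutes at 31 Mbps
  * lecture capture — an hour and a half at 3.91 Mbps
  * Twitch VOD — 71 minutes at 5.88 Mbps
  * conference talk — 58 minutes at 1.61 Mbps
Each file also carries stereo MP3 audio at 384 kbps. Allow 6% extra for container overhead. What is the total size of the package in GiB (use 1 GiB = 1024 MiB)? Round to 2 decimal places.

Audio: 384 kbps = 0.384 Mbps.
gameplay capture: 31.384 Mbps × 10260 s × 1.06 = 341319.8 Mb
lecture capture: 4.294 Mbps × 5400 s × 1.06 = 24578.9 Mb
Twitch VOD: 6.264 Mbps × 4260 s × 1.06 = 28285.7 Mb
conference talk: 1.994 Mbps × 3480 s × 1.06 = 7355.5 Mb
Total: 401539.9 Mb = 50192.5 MB.
= 46.75 GiB.

46.75 GiB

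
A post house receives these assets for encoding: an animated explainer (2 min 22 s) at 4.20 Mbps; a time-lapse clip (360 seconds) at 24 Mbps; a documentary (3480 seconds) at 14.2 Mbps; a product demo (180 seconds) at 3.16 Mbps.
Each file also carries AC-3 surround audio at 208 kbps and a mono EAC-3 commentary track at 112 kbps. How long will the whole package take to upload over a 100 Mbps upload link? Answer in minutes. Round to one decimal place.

Audio total: 208 + 112 = 320 kbps = 0.320 Mbps.
animated explainer: 4.520 Mbps × 142 s = 641.8 Mb
time-lapse clip: 24.320 Mbps × 360 s = 8755.2 Mb
documentary: 14.520 Mbps × 3480 s = 50529.6 Mb
product demo: 3.480 Mbps × 180 s = 626.4 Mb
Total: 60553.0 Mb = 7569.1 MB.
At 100 Mbps: 60553.0 / 100 = 606 s ≈ 10.1 minutes.

10.1 minutes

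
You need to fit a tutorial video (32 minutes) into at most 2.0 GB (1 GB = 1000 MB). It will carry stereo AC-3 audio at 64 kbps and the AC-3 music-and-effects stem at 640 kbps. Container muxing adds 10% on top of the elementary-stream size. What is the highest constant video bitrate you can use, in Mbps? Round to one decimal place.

Budget: 2.0 GB = 16000.0 Mb.
Stream payload after overhead: 16000.0 / 1.10 = 14545.5 Mb.
32 min = 1920 s
Total bitrate budget: 14545.5 Mb / 1920 s = 7.576 Mbps.
Audio total: 64 + 640 = 704 kbps = 0.704 Mbps.
Video: 7.576 − 0.704 = 6.872 Mbps.

6.9 Mbps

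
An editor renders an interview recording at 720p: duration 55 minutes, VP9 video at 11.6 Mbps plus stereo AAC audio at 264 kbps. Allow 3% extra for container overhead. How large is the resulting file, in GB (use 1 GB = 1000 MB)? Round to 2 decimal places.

55 min = 3300 s
Audio: 264 kbps = 0.264 Mbps.
Total bitrate: 11.6 + 0.264 = 11.864 Mbps.
Stream data: 11.864 Mbps × 3300 s = 39151.2 Mb.
With 3% container overhead: ×1.03.
40,326 Mb ÷ 8 = 5,041 MB → 5.041 GB.

5.04 GB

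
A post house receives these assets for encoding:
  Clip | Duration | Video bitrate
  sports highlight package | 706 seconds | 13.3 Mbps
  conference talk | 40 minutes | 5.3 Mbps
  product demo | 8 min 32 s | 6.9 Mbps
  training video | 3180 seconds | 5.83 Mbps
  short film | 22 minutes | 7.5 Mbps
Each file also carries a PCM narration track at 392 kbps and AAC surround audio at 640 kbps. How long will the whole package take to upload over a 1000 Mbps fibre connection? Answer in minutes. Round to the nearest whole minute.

1 minutes

Audio total: 392 + 640 = 1032 kbps = 1.032 Mbps.
sports highlight package: 14.332 Mbps × 706 s = 10118.4 Mb
conference talk: 6.332 Mbps × 2400 s = 15196.8 Mb
product demo: 7.932 Mbps × 512 s = 4061.2 Mb
training video: 6.862 Mbps × 3180 s = 21821.2 Mb
short film: 8.532 Mbps × 1320 s = 11262.2 Mb
Total: 62459.8 Mb = 7807.5 MB.
At 1000 Mbps: 62459.8 / 1000 = 62 s ≈ 1.04 minutes.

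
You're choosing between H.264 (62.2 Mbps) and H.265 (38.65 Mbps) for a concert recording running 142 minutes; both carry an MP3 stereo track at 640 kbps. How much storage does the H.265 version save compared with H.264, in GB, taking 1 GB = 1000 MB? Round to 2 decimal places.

25.08 GB

142 min = 8520 s
Audio: 640 kbps = 0.640 Mbps.
H.264: 62.840 Mbps × 8520 s = 535396.8 Mb = 66.925 GB.
H.265: 39.290 Mbps × 8520 s = 334750.8 Mb = 41.844 GB.
Saving: 66.925 − 41.844 = 25.081 GB.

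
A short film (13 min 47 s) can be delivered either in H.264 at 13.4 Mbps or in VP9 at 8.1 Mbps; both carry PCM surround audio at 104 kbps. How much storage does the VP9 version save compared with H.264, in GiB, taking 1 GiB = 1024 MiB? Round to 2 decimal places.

0.51 GiB

13 min 47 s = 827 s
Audio: 104 kbps = 0.104 Mbps.
H.264: 13.504 Mbps × 827 s = 11167.8 Mb = 1.300 GiB.
VP9: 8.204 Mbps × 827 s = 6784.7 Mb = 0.790 GiB.
Saving: 1.300 − 0.790 = 0.510 GiB.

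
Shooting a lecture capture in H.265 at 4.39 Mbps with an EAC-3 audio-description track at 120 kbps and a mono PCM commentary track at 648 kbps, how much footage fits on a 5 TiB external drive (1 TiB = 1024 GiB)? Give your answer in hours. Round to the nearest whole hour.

Audio total: 120 + 648 = 768 kbps = 0.768 Mbps.
Total bitrate: 4.39 + 0.768 = 5.158 Mbps.
Capacity: 5 TiB = 43,980,465 Mb.
Recording time: 43,980,465 / 5.158 = 8,526,651 s ≈ 2,369 hours.

2369 hours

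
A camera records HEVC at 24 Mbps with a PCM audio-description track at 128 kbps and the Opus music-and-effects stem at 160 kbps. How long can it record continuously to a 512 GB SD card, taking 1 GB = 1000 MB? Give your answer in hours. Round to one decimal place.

46.8 hours

Audio total: 128 + 160 = 288 kbps = 0.288 Mbps.
Total bitrate: 24 + 0.288 = 24.288 Mbps.
Capacity: 512 GB = 4,096,000 Mb.
Recording time: 4,096,000 / 24.288 = 168,643 s ≈ 46.8 hours.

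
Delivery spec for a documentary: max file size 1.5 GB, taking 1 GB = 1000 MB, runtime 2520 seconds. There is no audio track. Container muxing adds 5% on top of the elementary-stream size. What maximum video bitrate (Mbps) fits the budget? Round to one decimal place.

Budget: 1.5 GB = 12000.0 Mb.
Stream payload after overhead: 12000.0 / 1.05 = 11428.6 Mb.
Total bitrate budget: 11428.6 Mb / 2520 s = 4.535 Mbps.

4.5 Mbps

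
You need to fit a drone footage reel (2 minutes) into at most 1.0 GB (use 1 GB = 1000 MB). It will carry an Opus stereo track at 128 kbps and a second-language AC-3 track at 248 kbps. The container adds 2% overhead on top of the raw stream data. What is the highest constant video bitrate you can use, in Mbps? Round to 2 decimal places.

Budget: 1.0 GB = 8000.0 Mb.
Stream payload after overhead: 8000.0 / 1.02 = 7843.1 Mb.
2 min = 120 s
Total bitrate budget: 7843.1 Mb / 120 s = 65.359 Mbps.
Audio total: 128 + 248 = 376 kbps = 0.376 Mbps.
Video: 65.359 − 0.376 = 64.983 Mbps.

64.98 Mbps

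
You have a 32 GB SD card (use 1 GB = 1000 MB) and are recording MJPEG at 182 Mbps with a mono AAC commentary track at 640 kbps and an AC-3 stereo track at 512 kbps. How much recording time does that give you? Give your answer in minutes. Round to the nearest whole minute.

Audio total: 640 + 512 = 1152 kbps = 1.152 Mbps.
Total bitrate: 182 + 1.152 = 183.152 Mbps.
Capacity: 32 GB = 256,000 Mb.
Recording time: 256,000 / 183.152 = 1,398 s ≈ 23.3 minutes.

23 minutes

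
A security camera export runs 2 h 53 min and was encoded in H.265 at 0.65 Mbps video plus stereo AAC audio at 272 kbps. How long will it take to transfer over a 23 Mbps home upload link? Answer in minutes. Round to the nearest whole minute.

7 minutes

2 h 53 min = 173 min = 10380 s
Audio: 272 kbps = 0.272 Mbps.
Total bitrate: 0.922 Mbps.
File: 0.922 Mbps × 10380 s = 9570.4 Mb.
At 23 Mbps: 9570.4 / 23 = 416.1 s ≈ 6.94 minutes.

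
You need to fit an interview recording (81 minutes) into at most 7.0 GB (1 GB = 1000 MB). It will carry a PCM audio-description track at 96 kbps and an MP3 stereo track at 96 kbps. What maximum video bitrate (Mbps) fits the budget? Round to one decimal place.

11.3 Mbps

Budget: 7.0 GB = 56000.0 Mb.
81 min = 4860 s
Total bitrate budget: 56000.0 Mb / 4860 s = 11.523 Mbps.
Audio total: 96 + 96 = 192 kbps = 0.192 Mbps.
Video: 11.523 − 0.192 = 11.331 Mbps.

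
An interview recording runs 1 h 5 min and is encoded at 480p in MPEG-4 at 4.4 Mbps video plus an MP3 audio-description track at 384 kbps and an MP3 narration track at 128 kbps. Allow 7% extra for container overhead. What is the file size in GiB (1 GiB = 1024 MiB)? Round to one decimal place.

1 h 5 min = 65 min = 3900 s
Audio total: 384 + 128 = 512 kbps = 0.512 Mbps.
Total bitrate: 4.4 + 0.512 = 4.912 Mbps.
Stream data: 4.912 Mbps × 3900 s = 19156.8 Mb.
With 7% container overhead: ×1.07.
20,498 Mb = 2,562,222,000 bytes ÷ 1,073,741,824 = 2.386 GiB.

2.4 GiB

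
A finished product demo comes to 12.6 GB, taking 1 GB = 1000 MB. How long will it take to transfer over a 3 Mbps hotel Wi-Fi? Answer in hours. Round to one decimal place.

File: 12.6 GB = 100800.0 Mb.
At 3 Mbps: 100800.0 / 3 = 33600.0 s ≈ 9.33 hours.

9.3 hours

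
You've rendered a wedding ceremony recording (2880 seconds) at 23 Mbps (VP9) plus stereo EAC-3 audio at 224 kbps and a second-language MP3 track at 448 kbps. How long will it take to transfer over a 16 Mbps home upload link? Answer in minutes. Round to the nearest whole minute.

71 minutes

Audio total: 224 + 448 = 672 kbps = 0.672 Mbps.
Total bitrate: 23.672 Mbps.
File: 23.672 Mbps × 2880 s = 68175.4 Mb.
At 16 Mbps: 68175.4 / 16 = 4261.0 s ≈ 71 minutes.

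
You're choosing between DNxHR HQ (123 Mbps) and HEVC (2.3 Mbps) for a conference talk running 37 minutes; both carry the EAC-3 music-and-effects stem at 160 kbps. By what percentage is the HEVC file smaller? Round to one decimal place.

98.0%

37 min = 2220 s
Audio: 160 kbps = 0.160 Mbps.
DNxHR HQ: 123.160 Mbps × 2220 s = 273415.2 Mb = 34.177 GB.
HEVC: 2.460 Mbps × 2220 s = 5461.2 Mb = 0.683 GB.
Reduction: (1 − 0.683/34.177) × 100 = 98.00%.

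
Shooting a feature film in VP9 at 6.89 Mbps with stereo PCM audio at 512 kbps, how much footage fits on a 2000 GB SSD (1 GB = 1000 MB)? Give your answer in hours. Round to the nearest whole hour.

600 hours

Audio: 512 kbps = 0.512 Mbps.
Total bitrate: 6.89 + 0.512 = 7.402 Mbps.
Capacity: 2000 GB = 16,000,000 Mb.
Recording time: 16,000,000 / 7.402 = 2,161,578 s ≈ 600 hours.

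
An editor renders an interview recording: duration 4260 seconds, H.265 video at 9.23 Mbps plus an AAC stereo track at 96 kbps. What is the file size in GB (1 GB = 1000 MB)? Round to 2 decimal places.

4.97 GB

Audio: 96 kbps = 0.096 Mbps.
Total bitrate: 9.23 + 0.096 = 9.326 Mbps.
Stream data: 9.326 Mbps × 4260 s = 39728.8 Mb.
39,729 Mb ÷ 8 = 4,966 MB → 4.966 GB.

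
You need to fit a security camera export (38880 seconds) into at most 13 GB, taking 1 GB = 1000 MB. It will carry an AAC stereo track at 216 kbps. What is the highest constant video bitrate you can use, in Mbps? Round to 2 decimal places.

Budget: 13 GB = 104000.0 Mb.
Total bitrate budget: 104000.0 Mb / 38880 s = 2.675 Mbps.
Audio: 216 kbps = 0.216 Mbps.
Video: 2.675 − 0.216 = 2.459 Mbps.

2.46 Mbps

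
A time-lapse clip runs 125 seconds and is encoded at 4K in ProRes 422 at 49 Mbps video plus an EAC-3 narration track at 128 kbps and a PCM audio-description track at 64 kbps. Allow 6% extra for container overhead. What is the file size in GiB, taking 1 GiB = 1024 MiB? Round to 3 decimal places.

0.759 GiB

Audio total: 128 + 64 = 192 kbps = 0.192 Mbps.
Total bitrate: 49 + 0.192 = 49.192 Mbps.
Stream data: 49.192 Mbps × 125 s = 6149.0 Mb.
With 6% container overhead: ×1.06.
6,518 Mb = 814,742,500 bytes ÷ 1,073,741,824 = 0.7588 GiB.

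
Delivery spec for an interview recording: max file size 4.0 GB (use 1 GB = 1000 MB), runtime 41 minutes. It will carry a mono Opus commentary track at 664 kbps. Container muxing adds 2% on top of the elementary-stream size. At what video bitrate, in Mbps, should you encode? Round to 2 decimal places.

Budget: 4.0 GB = 32000.0 Mb.
Stream payload after overhead: 32000.0 / 1.02 = 31372.5 Mb.
41 min = 2460 s
Total bitrate budget: 31372.5 Mb / 2460 s = 12.753 Mbps.
Audio: 664 kbps = 0.664 Mbps.
Video: 12.753 − 0.664 = 12.089 Mbps.

12.09 Mbps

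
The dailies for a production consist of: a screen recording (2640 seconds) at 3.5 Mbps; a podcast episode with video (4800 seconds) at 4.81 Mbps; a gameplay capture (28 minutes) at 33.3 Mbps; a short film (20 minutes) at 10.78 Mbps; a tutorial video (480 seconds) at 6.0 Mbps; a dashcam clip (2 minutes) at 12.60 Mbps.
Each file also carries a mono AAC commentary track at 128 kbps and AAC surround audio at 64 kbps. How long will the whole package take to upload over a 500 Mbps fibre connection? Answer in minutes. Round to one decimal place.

3.6 minutes

Audio total: 128 + 64 = 192 kbps = 0.192 Mbps.
screen recording: 3.692 Mbps × 2640 s = 9746.9 Mb
podcast episode with video: 5.002 Mbps × 4800 s = 24009.6 Mb
gameplay capture: 33.492 Mbps × 1680 s = 56266.6 Mb
short film: 10.972 Mbps × 1200 s = 13166.4 Mb
tutorial video: 6.192 Mbps × 480 s = 2972.2 Mb
dashcam clip: 12.792 Mbps × 120 s = 1535.0 Mb
Total: 107696.6 Mb = 13462.1 MB.
At 500 Mbps: 107696.6 / 500 = 215 s ≈ 3.59 minutes.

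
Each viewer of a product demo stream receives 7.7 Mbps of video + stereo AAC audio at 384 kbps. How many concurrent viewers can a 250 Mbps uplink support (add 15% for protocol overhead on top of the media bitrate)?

Audio: 384 kbps = 0.384 Mbps.
Per-viewer media rate: 8.084 Mbps.
On the wire with 15% overhead: 9.297 Mbps.
250 Mbps = 250.0 Mbps; 250.0 / 9.297 = 26.89 → 26 viewers.

26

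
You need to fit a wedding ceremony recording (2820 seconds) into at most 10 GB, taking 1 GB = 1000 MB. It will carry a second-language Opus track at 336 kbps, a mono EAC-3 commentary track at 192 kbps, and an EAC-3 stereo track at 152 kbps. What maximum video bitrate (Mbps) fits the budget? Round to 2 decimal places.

Budget: 10 GB = 80000.0 Mb.
Total bitrate budget: 80000.0 Mb / 2820 s = 28.369 Mbps.
Audio total: 336 + 192 + 152 = 680 kbps = 0.680 Mbps.
Video: 28.369 − 0.680 = 27.689 Mbps.

27.69 Mbps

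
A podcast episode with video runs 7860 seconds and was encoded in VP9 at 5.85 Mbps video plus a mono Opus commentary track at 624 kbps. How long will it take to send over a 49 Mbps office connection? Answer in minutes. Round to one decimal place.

Audio: 624 kbps = 0.624 Mbps.
Total bitrate: 6.474 Mbps.
File: 6.474 Mbps × 7860 s = 50885.6 Mb.
At 49 Mbps: 50885.6 / 49 = 1038.5 s ≈ 17.3 minutes.

17.3 minutes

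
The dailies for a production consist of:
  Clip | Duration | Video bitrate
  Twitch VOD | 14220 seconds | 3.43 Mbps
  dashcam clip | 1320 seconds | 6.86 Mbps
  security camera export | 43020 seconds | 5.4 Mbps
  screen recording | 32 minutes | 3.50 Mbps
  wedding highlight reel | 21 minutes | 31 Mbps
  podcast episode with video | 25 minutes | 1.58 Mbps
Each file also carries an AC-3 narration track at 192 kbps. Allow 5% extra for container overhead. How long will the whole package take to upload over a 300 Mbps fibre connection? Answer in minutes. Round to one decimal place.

Audio: 192 kbps = 0.192 Mbps.
Twitch VOD: 3.622 Mbps × 14220 s × 1.05 = 54080.1 Mb
dashcam clip: 7.052 Mbps × 1320 s × 1.05 = 9774.1 Mb
security camera export: 5.592 Mbps × 43020 s × 1.05 = 252596.2 Mb
screen recording: 3.692 Mbps × 1920 s × 1.05 = 7443.1 Mb
wedding highlight reel: 31.192 Mbps × 1260 s × 1.05 = 41267.0 Mb
podcast episode with video: 1.772 Mbps × 1500 s × 1.05 = 2790.9 Mb
Total: 367951.4 Mb = 45993.9 MB.
At 300 Mbps: 367951.4 / 300 = 1227 s ≈ 20.4 minutes.

20.4 minutes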